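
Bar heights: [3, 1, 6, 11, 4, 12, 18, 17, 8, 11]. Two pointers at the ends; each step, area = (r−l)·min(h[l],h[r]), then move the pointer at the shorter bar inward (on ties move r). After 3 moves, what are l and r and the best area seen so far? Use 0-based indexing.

l=0 r=9: min(3,11)*9=27 best=27 *, l++
l=1 r=9: min(1,11)*8=8 best=27, l++
l=2 r=9: min(6,11)*7=42 best=42 *, l++

l=3, r=9, best area=42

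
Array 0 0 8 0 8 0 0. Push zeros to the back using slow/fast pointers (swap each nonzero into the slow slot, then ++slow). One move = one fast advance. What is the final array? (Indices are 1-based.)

slow=1 fast=1: a[fast]=0, fast++
slow=1 fast=2: a[fast]=0, fast++
slow=1 fast=3: a[fast]=8≠0 swap→a[1]=8, slow++,fast++
slow=2 fast=4: a[fast]=0, fast++
slow=2 fast=5: a[fast]=8≠0 swap→a[2]=8, slow++,fast++
slow=3 fast=6: a[fast]=0, fast++
slow=3 fast=7: a[fast]=0, fast++

[8, 8, 0, 0, 0, 0, 0]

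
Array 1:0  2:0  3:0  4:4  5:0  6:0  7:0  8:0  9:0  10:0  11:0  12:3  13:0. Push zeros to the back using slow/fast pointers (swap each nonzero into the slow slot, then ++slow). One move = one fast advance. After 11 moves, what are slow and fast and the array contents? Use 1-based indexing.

slow=1 fast=1: a[fast]=0, fast++
slow=1 fast=2: a[fast]=0, fast++
slow=1 fast=3: a[fast]=0, fast++
slow=1 fast=4: a[fast]=4≠0 swap→a[1]=4, slow++,fast++
slow=2 fast=5: a[fast]=0, fast++
slow=2 fast=6: a[fast]=0, fast++
slow=2 fast=7: a[fast]=0, fast++
slow=2 fast=8: a[fast]=0, fast++
slow=2 fast=9: a[fast]=0, fast++
slow=2 fast=10: a[fast]=0, fast++
slow=2 fast=11: a[fast]=0, fast++

slow=2, fast=12, a=[4, 0, 0, 0, 0, 0, 0, 0, 0, 0, 0, 3, 0]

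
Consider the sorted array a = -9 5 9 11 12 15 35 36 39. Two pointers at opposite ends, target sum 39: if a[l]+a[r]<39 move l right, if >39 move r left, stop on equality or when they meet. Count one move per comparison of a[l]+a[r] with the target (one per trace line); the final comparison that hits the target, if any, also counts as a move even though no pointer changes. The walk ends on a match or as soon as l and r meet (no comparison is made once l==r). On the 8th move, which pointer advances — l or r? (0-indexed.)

l=0 r=8: -9+39=30 <39, l++
l=1 r=8: 5+39=44 >39, r--
l=1 r=7: 5+36=41 >39, r--
l=1 r=6: 5+35=40 >39, r--
l=1 r=5: 5+15=20 <39, l++
l=2 r=5: 9+15=24 <39, l++
l=3 r=5: 11+15=26 <39, l++
l=4 r=5: 12+15=27 <39, l++

l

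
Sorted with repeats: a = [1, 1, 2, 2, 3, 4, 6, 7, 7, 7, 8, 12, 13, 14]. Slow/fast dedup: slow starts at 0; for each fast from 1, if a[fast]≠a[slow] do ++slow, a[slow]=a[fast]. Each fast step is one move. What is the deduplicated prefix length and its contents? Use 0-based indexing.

(s=0,f=1) a[fast]=1=a[slow] dup → fast++
(s=0,f=2) a[fast]=2≠a[slow]=1 write a[1]=2 → slow++,fast++
(s=1,f=3) a[fast]=2=a[slow] dup → fast++
(s=1,f=4) a[fast]=3≠a[slow]=2 write a[2]=3 → slow++,fast++
(s=2,f=5) a[fast]=4≠a[slow]=3 write a[3]=4 → slow++,fast++
(s=3,f=6) a[fast]=6≠a[slow]=4 write a[4]=6 → slow++,fast++
(s=4,f=7) a[fast]=7≠a[slow]=6 write a[5]=7 → slow++,fast++
(s=5,f=8) a[fast]=7=a[slow] dup → fast++
(s=5,f=9) a[fast]=7=a[slow] dup → fast++
(s=5,f=10) a[fast]=8≠a[slow]=7 write a[6]=8 → slow++,fast++
(s=6,f=11) a[fast]=12≠a[slow]=8 write a[7]=12 → slow++,fast++
(s=7,f=12) a[fast]=13≠a[slow]=12 write a[8]=13 → slow++,fast++
(s=8,f=13) a[fast]=14≠a[slow]=13 write a[9]=14 → slow++,fast++

length 10; prefix = [1, 2, 3, 4, 6, 7, 8, 12, 13, 14]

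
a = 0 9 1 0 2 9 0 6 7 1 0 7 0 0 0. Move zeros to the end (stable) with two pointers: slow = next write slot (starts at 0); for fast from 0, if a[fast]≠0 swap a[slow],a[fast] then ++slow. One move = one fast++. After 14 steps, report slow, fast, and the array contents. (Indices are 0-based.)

slow=0 fast=0: a[fast]=0, fast++
slow=0 fast=1: a[fast]=9≠0 swap→a[0]=9, slow++,fast++
slow=1 fast=2: a[fast]=1≠0 swap→a[1]=1, slow++,fast++
slow=2 fast=3: a[fast]=0, fast++
slow=2 fast=4: a[fast]=2≠0 swap→a[2]=2, slow++,fast++
slow=3 fast=5: a[fast]=9≠0 swap→a[3]=9, slow++,fast++
slow=4 fast=6: a[fast]=0, fast++
slow=4 fast=7: a[fast]=6≠0 swap→a[4]=6, slow++,fast++
slow=5 fast=8: a[fast]=7≠0 swap→a[5]=7, slow++,fast++
slow=6 fast=9: a[fast]=1≠0 swap→a[6]=1, slow++,fast++
slow=7 fast=10: a[fast]=0, fast++
slow=7 fast=11: a[fast]=7≠0 swap→a[7]=7, slow++,fast++
slow=8 fast=12: a[fast]=0, fast++
slow=8 fast=13: a[fast]=0, fast++

slow=8, fast=14, a=[9, 1, 2, 9, 6, 7, 1, 7, 0, 0, 0, 0, 0, 0, 0]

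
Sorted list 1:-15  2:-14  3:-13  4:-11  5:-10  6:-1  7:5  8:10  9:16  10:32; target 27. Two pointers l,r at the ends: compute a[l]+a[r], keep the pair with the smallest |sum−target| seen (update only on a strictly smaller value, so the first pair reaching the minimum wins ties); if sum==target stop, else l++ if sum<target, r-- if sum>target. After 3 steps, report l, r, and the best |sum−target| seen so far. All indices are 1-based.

l=4, r=10, best |Δ|=8

l=1 r=10: -15+32=17 d=10 *, l++
l=2 r=10: -14+32=18 d=9 *, l++
l=3 r=10: -13+32=19 d=8 *, l++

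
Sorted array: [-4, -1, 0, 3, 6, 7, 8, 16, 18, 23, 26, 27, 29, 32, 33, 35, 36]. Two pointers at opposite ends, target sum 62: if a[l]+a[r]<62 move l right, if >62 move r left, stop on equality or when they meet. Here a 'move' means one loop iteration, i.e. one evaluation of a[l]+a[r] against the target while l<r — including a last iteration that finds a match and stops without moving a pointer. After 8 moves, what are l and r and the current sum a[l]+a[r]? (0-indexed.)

l=0 r=16: -4+36=32 <62, l++
l=1 r=16: -1+36=35 <62, l++
l=2 r=16: 0+36=36 <62, l++
l=3 r=16: 3+36=39 <62, l++
l=4 r=16: 6+36=42 <62, l++
l=5 r=16: 7+36=43 <62, l++
l=6 r=16: 8+36=44 <62, l++
l=7 r=16: 16+36=52 <62, l++

l=8, r=16, sum=54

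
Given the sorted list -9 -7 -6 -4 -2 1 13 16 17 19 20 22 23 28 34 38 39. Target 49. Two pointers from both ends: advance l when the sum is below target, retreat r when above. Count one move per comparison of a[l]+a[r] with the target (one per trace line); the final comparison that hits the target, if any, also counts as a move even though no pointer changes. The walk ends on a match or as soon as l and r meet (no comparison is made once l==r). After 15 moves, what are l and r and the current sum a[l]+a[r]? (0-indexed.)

l=11, r=12, sum=45

l=0 r=16: -9+39=30 <49, l++
l=1 r=16: -7+39=32 <49, l++
l=2 r=16: -6+39=33 <49, l++
l=3 r=16: -4+39=35 <49, l++
l=4 r=16: -2+39=37 <49, l++
l=5 r=16: 1+39=40 <49, l++
l=6 r=16: 13+39=52 >49, r--
l=6 r=15: 13+38=51 >49, r--
l=6 r=14: 13+34=47 <49, l++
l=7 r=14: 16+34=50 >49, r--
l=7 r=13: 16+28=44 <49, l++
l=8 r=13: 17+28=45 <49, l++
l=9 r=13: 19+28=47 <49, l++
l=10 r=13: 20+28=48 <49, l++
l=11 r=13: 22+28=50 >49, r--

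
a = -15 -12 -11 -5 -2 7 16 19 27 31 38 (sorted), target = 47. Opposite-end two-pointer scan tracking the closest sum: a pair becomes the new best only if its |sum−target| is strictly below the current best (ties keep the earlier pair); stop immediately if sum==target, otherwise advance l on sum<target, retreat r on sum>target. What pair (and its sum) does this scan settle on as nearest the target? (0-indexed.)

pair (16, 31) with sum 47 (|Δ|=0)

[0,10] -15+38=23 d=24 * → l++
[1,10] -12+38=26 d=21 * → l++
[2,10] -11+38=27 d=20 * → l++
[3,10] -5+38=33 d=14 * → l++
[4,10] -2+38=36 d=11 * → l++
[5,10] 7+38=45 d=2 * → l++
[6,10] 16+38=54 d=7 → r--
[6,9] 16+31=47 d=0 * → stop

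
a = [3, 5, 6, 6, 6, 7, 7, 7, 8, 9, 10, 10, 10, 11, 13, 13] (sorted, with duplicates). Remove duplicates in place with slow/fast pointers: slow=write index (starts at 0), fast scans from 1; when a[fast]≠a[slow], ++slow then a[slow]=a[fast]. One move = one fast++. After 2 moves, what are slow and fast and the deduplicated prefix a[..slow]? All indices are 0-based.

slow=2, fast=3, prefix=[3, 5, 6]

slow=0 fast=1: a[fast]=5≠a[slow]=3 write a[1]=5, slow++,fast++
slow=1 fast=2: a[fast]=6≠a[slow]=5 write a[2]=6, slow++,fast++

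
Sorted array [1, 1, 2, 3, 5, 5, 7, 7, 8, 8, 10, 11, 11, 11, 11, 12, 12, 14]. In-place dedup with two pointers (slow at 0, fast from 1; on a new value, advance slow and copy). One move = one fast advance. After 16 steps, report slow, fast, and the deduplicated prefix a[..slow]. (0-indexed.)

slow=0 fast=1: a[fast]=1=a[slow] dup, fast++
slow=0 fast=2: a[fast]=2≠a[slow]=1 write a[1]=2, slow++,fast++
slow=1 fast=3: a[fast]=3≠a[slow]=2 write a[2]=3, slow++,fast++
slow=2 fast=4: a[fast]=5≠a[slow]=3 write a[3]=5, slow++,fast++
slow=3 fast=5: a[fast]=5=a[slow] dup, fast++
slow=3 fast=6: a[fast]=7≠a[slow]=5 write a[4]=7, slow++,fast++
slow=4 fast=7: a[fast]=7=a[slow] dup, fast++
slow=4 fast=8: a[fast]=8≠a[slow]=7 write a[5]=8, slow++,fast++
slow=5 fast=9: a[fast]=8=a[slow] dup, fast++
slow=5 fast=10: a[fast]=10≠a[slow]=8 write a[6]=10, slow++,fast++
slow=6 fast=11: a[fast]=11≠a[slow]=10 write a[7]=11, slow++,fast++
slow=7 fast=12: a[fast]=11=a[slow] dup, fast++
slow=7 fast=13: a[fast]=11=a[slow] dup, fast++
slow=7 fast=14: a[fast]=11=a[slow] dup, fast++
slow=7 fast=15: a[fast]=12≠a[slow]=11 write a[8]=12, slow++,fast++
slow=8 fast=16: a[fast]=12=a[slow] dup, fast++

slow=8, fast=17, prefix=[1, 2, 3, 5, 7, 8, 10, 11, 12]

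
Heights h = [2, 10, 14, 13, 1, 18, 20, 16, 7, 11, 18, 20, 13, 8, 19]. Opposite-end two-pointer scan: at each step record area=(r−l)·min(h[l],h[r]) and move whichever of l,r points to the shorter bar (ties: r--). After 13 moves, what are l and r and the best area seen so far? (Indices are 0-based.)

l=0 r=14: min(2,19)*14=28 best=28 *, l++
l=1 r=14: min(10,19)*13=130 best=130 *, l++
l=2 r=14: min(14,19)*12=168 best=168 *, l++
l=3 r=14: min(13,19)*11=143 best=168, l++
l=4 r=14: min(1,19)*10=10 best=168, l++
l=5 r=14: min(18,19)*9=162 best=168, l++
l=6 r=14: min(20,19)*8=152 best=168, r--
l=6 r=13: min(20,8)*7=56 best=168, r--
l=6 r=12: min(20,13)*6=78 best=168, r--
l=6 r=11: min(20,20)*5=100 best=168, r--
l=6 r=10: min(20,18)*4=72 best=168, r--
l=6 r=9: min(20,11)*3=33 best=168, r--
l=6 r=8: min(20,7)*2=14 best=168, r--

l=6, r=7, best area=168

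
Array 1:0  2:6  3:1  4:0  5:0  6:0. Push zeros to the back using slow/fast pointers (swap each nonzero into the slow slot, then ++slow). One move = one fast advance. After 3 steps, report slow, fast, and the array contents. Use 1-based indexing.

slow=1 fast=1: a[fast]=0, fast++
slow=1 fast=2: a[fast]=6≠0 swap→a[1]=6, slow++,fast++
slow=2 fast=3: a[fast]=1≠0 swap→a[2]=1, slow++,fast++

slow=3, fast=4, a=[6, 1, 0, 0, 0, 0]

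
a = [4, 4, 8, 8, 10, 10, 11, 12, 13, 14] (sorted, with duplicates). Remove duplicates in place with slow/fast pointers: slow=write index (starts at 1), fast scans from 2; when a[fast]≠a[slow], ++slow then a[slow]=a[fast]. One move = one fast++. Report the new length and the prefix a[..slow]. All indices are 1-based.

length 7; prefix = [4, 8, 10, 11, 12, 13, 14]

(s=1,f=2) a[fast]=4=a[slow] dup → fast++
(s=1,f=3) a[fast]=8≠a[slow]=4 write a[2]=8 → slow++,fast++
(s=2,f=4) a[fast]=8=a[slow] dup → fast++
(s=2,f=5) a[fast]=10≠a[slow]=8 write a[3]=10 → slow++,fast++
(s=3,f=6) a[fast]=10=a[slow] dup → fast++
(s=3,f=7) a[fast]=11≠a[slow]=10 write a[4]=11 → slow++,fast++
(s=4,f=8) a[fast]=12≠a[slow]=11 write a[5]=12 → slow++,fast++
(s=5,f=9) a[fast]=13≠a[slow]=12 write a[6]=13 → slow++,fast++
(s=6,f=10) a[fast]=14≠a[slow]=13 write a[7]=14 → slow++,fast++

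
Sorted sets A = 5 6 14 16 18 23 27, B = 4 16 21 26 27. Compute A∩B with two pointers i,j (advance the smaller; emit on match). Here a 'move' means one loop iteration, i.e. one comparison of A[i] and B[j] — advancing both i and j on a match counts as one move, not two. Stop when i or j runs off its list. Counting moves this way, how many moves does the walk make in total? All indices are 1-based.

[i=1,j=1] 5>4 → j++
[i=1,j=2] 5<16 → i++
[i=2,j=2] 6<16 → i++
[i=3,j=2] 14<16 → i++
[i=4,j=2] 16==16 emit → i++,j++
[i=5,j=3] 18<21 → i++
[i=6,j=3] 23>21 → j++
[i=6,j=4] 23<26 → i++
[i=7,j=4] 27>26 → j++
[i=7,j=5] 27==27 emit → i++,j++

10 moves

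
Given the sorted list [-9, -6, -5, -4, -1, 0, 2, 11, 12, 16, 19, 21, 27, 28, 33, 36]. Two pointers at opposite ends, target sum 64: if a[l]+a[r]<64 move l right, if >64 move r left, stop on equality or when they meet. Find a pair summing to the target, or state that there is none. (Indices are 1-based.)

(28, 36)

[1,16] -9+36=27 <64 → l++
[2,16] -6+36=30 <64 → l++
[3,16] -5+36=31 <64 → l++
[4,16] -4+36=32 <64 → l++
[5,16] -1+36=35 <64 → l++
[6,16] 0+36=36 <64 → l++
[7,16] 2+36=38 <64 → l++
[8,16] 11+36=47 <64 → l++
[9,16] 12+36=48 <64 → l++
[10,16] 16+36=52 <64 → l++
[11,16] 19+36=55 <64 → l++
[12,16] 21+36=57 <64 → l++
[13,16] 27+36=63 <64 → l++
[14,16] 28+36=64 → found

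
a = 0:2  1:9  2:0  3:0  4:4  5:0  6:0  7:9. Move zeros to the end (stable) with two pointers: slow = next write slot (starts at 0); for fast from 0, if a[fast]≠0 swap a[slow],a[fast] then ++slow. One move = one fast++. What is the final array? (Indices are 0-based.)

[2, 9, 4, 9, 0, 0, 0, 0]

slow=0 fast=0: a[fast]=2≠0 swap→a[0]=2, slow++,fast++
slow=1 fast=1: a[fast]=9≠0 swap→a[1]=9, slow++,fast++
slow=2 fast=2: a[fast]=0, fast++
slow=2 fast=3: a[fast]=0, fast++
slow=2 fast=4: a[fast]=4≠0 swap→a[2]=4, slow++,fast++
slow=3 fast=5: a[fast]=0, fast++
slow=3 fast=6: a[fast]=0, fast++
slow=3 fast=7: a[fast]=9≠0 swap→a[3]=9, slow++,fast++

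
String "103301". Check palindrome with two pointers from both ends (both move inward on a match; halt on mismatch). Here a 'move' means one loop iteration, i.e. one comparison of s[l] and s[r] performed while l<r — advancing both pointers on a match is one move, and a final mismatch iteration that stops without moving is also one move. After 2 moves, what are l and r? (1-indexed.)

l=3, r=4

l=1 r=6: '1'=='1', l++,r--
l=2 r=5: '0'=='0', l++,r--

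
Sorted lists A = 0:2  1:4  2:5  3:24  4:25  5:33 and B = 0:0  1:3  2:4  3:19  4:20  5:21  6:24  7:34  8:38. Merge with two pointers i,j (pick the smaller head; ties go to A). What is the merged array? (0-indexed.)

i=0 j=0: A[i]=2>B[j]=0 take 0, j++
i=0 j=1: A[i]=2<=B[j]=3 take 2, i++
i=1 j=1: A[i]=4>B[j]=3 take 3, j++
i=1 j=2: A[i]=4<=B[j]=4 take 4, i++
i=2 j=2: A[i]=5>B[j]=4 take 4, j++
i=2 j=3: A[i]=5<=B[j]=19 take 5, i++
i=3 j=3: A[i]=24>B[j]=19 take 19, j++
i=3 j=4: A[i]=24>B[j]=20 take 20, j++
i=3 j=5: A[i]=24>B[j]=21 take 21, j++
i=3 j=6: A[i]=24<=B[j]=24 take 24, i++
i=4 j=6: A[i]=25>B[j]=24 take 24, j++
i=4 j=7: A[i]=25<=B[j]=34 take 25, i++
i=5 j=7: A[i]=33<=B[j]=34 take 33, i++
i=6 j=7: A done, take B[j]=34, j++
i=6 j=8: A done, take B[j]=38, j++

[0, 2, 3, 4, 4, 5, 19, 20, 21, 24, 24, 25, 33, 34, 38]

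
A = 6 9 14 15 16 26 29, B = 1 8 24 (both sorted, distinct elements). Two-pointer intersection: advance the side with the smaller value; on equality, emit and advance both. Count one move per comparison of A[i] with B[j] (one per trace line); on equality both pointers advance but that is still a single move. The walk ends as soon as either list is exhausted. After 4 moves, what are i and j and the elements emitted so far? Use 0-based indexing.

[i=0,j=0] 6>1 → j++
[i=0,j=1] 6<8 → i++
[i=1,j=1] 9>8 → j++
[i=1,j=2] 9<24 → i++

i=2, j=2, emitted=[]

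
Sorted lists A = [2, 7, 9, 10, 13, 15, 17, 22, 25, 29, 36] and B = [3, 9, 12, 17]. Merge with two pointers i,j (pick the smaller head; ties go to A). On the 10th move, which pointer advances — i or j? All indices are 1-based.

i=1 j=1: A[i]=2<=B[j]=3 take 2, i++
i=2 j=1: A[i]=7>B[j]=3 take 3, j++
i=2 j=2: A[i]=7<=B[j]=9 take 7, i++
i=3 j=2: A[i]=9<=B[j]=9 take 9, i++
i=4 j=2: A[i]=10>B[j]=9 take 9, j++
i=4 j=3: A[i]=10<=B[j]=12 take 10, i++
i=5 j=3: A[i]=13>B[j]=12 take 12, j++
i=5 j=4: A[i]=13<=B[j]=17 take 13, i++
i=6 j=4: A[i]=15<=B[j]=17 take 15, i++
i=7 j=4: A[i]=17<=B[j]=17 take 17, i++

i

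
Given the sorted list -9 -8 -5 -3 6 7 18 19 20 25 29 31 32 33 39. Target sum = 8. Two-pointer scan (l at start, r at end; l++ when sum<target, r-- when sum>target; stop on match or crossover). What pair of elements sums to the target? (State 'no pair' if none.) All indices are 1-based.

[1,15] -9+39=30 >8 → r--
[1,14] -9+33=24 >8 → r--
[1,13] -9+32=23 >8 → r--
[1,12] -9+31=22 >8 → r--
[1,11] -9+29=20 >8 → r--
[1,10] -9+25=16 >8 → r--
[1,9] -9+20=11 >8 → r--
[1,8] -9+19=10 >8 → r--
[1,7] -9+18=9 >8 → r--
[1,6] -9+7=-2 <8 → l++
[2,6] -8+7=-1 <8 → l++
[3,6] -5+7=2 <8 → l++
[4,6] -3+7=4 <8 → l++
[5,6] 6+7=13 >8 → r--

no pair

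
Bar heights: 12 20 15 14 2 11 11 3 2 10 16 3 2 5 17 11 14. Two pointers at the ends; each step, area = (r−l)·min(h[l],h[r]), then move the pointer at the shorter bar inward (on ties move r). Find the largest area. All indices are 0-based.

max area = 221

l=0 r=16: min(12,14)*16=192 best=192 *, l++
l=1 r=16: min(20,14)*15=210 best=210 *, r--
l=1 r=15: min(20,11)*14=154 best=210, r--
l=1 r=14: min(20,17)*13=221 best=221 *, r--
l=1 r=13: min(20,5)*12=60 best=221, r--
l=1 r=12: min(20,2)*11=22 best=221, r--
l=1 r=11: min(20,3)*10=30 best=221, r--
l=1 r=10: min(20,16)*9=144 best=221, r--
l=1 r=9: min(20,10)*8=80 best=221, r--
l=1 r=8: min(20,2)*7=14 best=221, r--
l=1 r=7: min(20,3)*6=18 best=221, r--
l=1 r=6: min(20,11)*5=55 best=221, r--
l=1 r=5: min(20,11)*4=44 best=221, r--
l=1 r=4: min(20,2)*3=6 best=221, r--
l=1 r=3: min(20,14)*2=28 best=221, r--
l=1 r=2: min(20,15)*1=15 best=221, r--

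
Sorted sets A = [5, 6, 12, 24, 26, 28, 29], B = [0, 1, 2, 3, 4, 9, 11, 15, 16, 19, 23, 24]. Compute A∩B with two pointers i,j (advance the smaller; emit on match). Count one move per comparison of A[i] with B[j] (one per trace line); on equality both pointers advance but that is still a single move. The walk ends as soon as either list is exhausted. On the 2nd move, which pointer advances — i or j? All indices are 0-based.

j

[i=0,j=0] 5>0 → j++
[i=0,j=1] 5>1 → j++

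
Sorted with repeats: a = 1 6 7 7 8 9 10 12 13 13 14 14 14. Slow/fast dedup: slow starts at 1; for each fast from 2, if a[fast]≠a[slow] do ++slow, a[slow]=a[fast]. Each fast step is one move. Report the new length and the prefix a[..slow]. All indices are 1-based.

length 9; prefix = [1, 6, 7, 8, 9, 10, 12, 13, 14]

slow=1 fast=2: a[fast]=6≠a[slow]=1 write a[2]=6, slow++,fast++
slow=2 fast=3: a[fast]=7≠a[slow]=6 write a[3]=7, slow++,fast++
slow=3 fast=4: a[fast]=7=a[slow] dup, fast++
slow=3 fast=5: a[fast]=8≠a[slow]=7 write a[4]=8, slow++,fast++
slow=4 fast=6: a[fast]=9≠a[slow]=8 write a[5]=9, slow++,fast++
slow=5 fast=7: a[fast]=10≠a[slow]=9 write a[6]=10, slow++,fast++
slow=6 fast=8: a[fast]=12≠a[slow]=10 write a[7]=12, slow++,fast++
slow=7 fast=9: a[fast]=13≠a[slow]=12 write a[8]=13, slow++,fast++
slow=8 fast=10: a[fast]=13=a[slow] dup, fast++
slow=8 fast=11: a[fast]=14≠a[slow]=13 write a[9]=14, slow++,fast++
slow=9 fast=12: a[fast]=14=a[slow] dup, fast++
slow=9 fast=13: a[fast]=14=a[slow] dup, fast++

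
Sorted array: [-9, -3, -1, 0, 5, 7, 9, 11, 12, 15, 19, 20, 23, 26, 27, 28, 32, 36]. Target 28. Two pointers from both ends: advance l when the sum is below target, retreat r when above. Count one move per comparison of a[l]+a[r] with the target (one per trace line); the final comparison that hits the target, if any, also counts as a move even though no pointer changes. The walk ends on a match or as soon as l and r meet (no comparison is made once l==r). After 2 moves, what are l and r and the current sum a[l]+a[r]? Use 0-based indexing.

l=1, r=16, sum=29

[0,17] -9+36=27 <28 → l++
[1,17] -3+36=33 >28 → r--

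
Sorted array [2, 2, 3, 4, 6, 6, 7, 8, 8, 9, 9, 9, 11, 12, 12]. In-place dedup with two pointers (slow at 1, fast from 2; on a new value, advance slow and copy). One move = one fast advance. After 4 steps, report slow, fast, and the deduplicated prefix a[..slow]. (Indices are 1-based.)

slow=4, fast=6, prefix=[2, 3, 4, 6]

slow=1 fast=2: a[fast]=2=a[slow] dup, fast++
slow=1 fast=3: a[fast]=3≠a[slow]=2 write a[2]=3, slow++,fast++
slow=2 fast=4: a[fast]=4≠a[slow]=3 write a[3]=4, slow++,fast++
slow=3 fast=5: a[fast]=6≠a[slow]=4 write a[4]=6, slow++,fast++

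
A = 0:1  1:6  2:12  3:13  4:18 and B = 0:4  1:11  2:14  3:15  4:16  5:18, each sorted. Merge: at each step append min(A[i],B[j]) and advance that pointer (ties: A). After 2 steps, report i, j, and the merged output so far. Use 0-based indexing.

i=1, j=1, merged so far=[1, 4]

[i=0,j=0] A[i]=1<=B[j]=4 take 1 → i++
[i=1,j=0] A[i]=6>B[j]=4 take 4 → j++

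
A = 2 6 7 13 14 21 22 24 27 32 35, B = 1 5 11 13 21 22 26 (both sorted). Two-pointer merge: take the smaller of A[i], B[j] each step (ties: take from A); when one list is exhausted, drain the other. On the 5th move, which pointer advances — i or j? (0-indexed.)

i=0 j=0: A[i]=2>B[j]=1 take 1, j++
i=0 j=1: A[i]=2<=B[j]=5 take 2, i++
i=1 j=1: A[i]=6>B[j]=5 take 5, j++
i=1 j=2: A[i]=6<=B[j]=11 take 6, i++
i=2 j=2: A[i]=7<=B[j]=11 take 7, i++

i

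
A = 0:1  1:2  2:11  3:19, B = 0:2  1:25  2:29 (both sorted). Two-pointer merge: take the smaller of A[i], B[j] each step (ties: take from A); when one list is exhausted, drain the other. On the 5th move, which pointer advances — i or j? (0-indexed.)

i

i=0 j=0: A[i]=1<=B[j]=2 take 1, i++
i=1 j=0: A[i]=2<=B[j]=2 take 2, i++
i=2 j=0: A[i]=11>B[j]=2 take 2, j++
i=2 j=1: A[i]=11<=B[j]=25 take 11, i++
i=3 j=1: A[i]=19<=B[j]=25 take 19, i++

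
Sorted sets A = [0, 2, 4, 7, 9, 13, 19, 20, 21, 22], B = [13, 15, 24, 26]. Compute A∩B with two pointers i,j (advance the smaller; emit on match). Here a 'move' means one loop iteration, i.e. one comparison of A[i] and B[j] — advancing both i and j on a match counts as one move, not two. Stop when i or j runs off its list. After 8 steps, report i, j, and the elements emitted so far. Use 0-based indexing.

[i=0,j=0] 0<13 → i++
[i=1,j=0] 2<13 → i++
[i=2,j=0] 4<13 → i++
[i=3,j=0] 7<13 → i++
[i=4,j=0] 9<13 → i++
[i=5,j=0] 13==13 emit → i++,j++
[i=6,j=1] 19>15 → j++
[i=6,j=2] 19<24 → i++

i=7, j=2, emitted=[13]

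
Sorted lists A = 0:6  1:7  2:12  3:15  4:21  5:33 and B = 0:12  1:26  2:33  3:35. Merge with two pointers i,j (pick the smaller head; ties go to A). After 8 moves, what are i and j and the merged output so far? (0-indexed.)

i=0 j=0: A[i]=6<=B[j]=12 take 6, i++
i=1 j=0: A[i]=7<=B[j]=12 take 7, i++
i=2 j=0: A[i]=12<=B[j]=12 take 12, i++
i=3 j=0: A[i]=15>B[j]=12 take 12, j++
i=3 j=1: A[i]=15<=B[j]=26 take 15, i++
i=4 j=1: A[i]=21<=B[j]=26 take 21, i++
i=5 j=1: A[i]=33>B[j]=26 take 26, j++
i=5 j=2: A[i]=33<=B[j]=33 take 33, i++

i=6, j=2, merged so far=[6, 7, 12, 12, 15, 21, 26, 33]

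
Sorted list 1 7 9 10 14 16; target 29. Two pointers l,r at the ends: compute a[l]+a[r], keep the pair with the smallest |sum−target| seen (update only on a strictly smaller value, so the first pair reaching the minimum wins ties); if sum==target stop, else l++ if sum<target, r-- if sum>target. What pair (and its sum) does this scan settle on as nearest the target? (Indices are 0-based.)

pair (14, 16) with sum 30 (|Δ|=1)

l=0 r=5: 1+16=17 d=12 *, l++
l=1 r=5: 7+16=23 d=6 *, l++
l=2 r=5: 9+16=25 d=4 *, l++
l=3 r=5: 10+16=26 d=3 *, l++
l=4 r=5: 14+16=30 d=1 *, r--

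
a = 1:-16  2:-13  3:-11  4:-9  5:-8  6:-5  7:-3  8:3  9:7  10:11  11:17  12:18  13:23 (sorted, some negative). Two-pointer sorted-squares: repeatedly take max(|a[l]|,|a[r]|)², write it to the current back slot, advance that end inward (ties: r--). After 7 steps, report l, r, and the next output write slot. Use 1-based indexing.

[1,13] |-16|<=|23| out[13]=529 → r--
[1,12] |-16|<=|18| out[12]=324 → r--
[1,11] |-16|<=|17| out[11]=289 → r--
[1,10] |-16|>|11| out[10]=256 → l++
[2,10] |-13|>|11| out[9]=169 → l++
[3,10] |-11|<=|11| out[8]=121 → r--
[3,9] |-11|>|7| out[7]=121 → l++

l=4, r=9, next write slot=6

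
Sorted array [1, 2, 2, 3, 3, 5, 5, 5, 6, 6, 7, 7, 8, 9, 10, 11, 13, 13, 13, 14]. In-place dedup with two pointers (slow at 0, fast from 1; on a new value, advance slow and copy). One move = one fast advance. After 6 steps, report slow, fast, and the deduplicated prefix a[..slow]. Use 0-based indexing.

slow=0 fast=1: a[fast]=2≠a[slow]=1 write a[1]=2, slow++,fast++
slow=1 fast=2: a[fast]=2=a[slow] dup, fast++
slow=1 fast=3: a[fast]=3≠a[slow]=2 write a[2]=3, slow++,fast++
slow=2 fast=4: a[fast]=3=a[slow] dup, fast++
slow=2 fast=5: a[fast]=5≠a[slow]=3 write a[3]=5, slow++,fast++
slow=3 fast=6: a[fast]=5=a[slow] dup, fast++

slow=3, fast=7, prefix=[1, 2, 3, 5]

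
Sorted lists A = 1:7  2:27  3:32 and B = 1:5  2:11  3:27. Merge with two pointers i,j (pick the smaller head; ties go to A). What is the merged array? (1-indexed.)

i=1 j=1: A[i]=7>B[j]=5 take 5, j++
i=1 j=2: A[i]=7<=B[j]=11 take 7, i++
i=2 j=2: A[i]=27>B[j]=11 take 11, j++
i=2 j=3: A[i]=27<=B[j]=27 take 27, i++
i=3 j=3: A[i]=32>B[j]=27 take 27, j++
i=3 j=4: B done, take A[i]=32, i++

[5, 7, 11, 27, 27, 32]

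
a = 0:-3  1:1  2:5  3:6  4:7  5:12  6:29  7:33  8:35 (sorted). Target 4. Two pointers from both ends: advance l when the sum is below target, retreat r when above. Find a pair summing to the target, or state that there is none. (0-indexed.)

(-3, 7)

l=0 r=8: -3+35=32 >4, r--
l=0 r=7: -3+33=30 >4, r--
l=0 r=6: -3+29=26 >4, r--
l=0 r=5: -3+12=9 >4, r--
l=0 r=4: -3+7=4, found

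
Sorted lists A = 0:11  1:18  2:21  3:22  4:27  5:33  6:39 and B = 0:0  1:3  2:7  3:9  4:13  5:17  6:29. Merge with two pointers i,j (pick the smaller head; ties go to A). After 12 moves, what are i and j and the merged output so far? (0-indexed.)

[i=0,j=0] A[i]=11>B[j]=0 take 0 → j++
[i=0,j=1] A[i]=11>B[j]=3 take 3 → j++
[i=0,j=2] A[i]=11>B[j]=7 take 7 → j++
[i=0,j=3] A[i]=11>B[j]=9 take 9 → j++
[i=0,j=4] A[i]=11<=B[j]=13 take 11 → i++
[i=1,j=4] A[i]=18>B[j]=13 take 13 → j++
[i=1,j=5] A[i]=18>B[j]=17 take 17 → j++
[i=1,j=6] A[i]=18<=B[j]=29 take 18 → i++
[i=2,j=6] A[i]=21<=B[j]=29 take 21 → i++
[i=3,j=6] A[i]=22<=B[j]=29 take 22 → i++
[i=4,j=6] A[i]=27<=B[j]=29 take 27 → i++
[i=5,j=6] A[i]=33>B[j]=29 take 29 → j++

i=5, j=7, merged so far=[0, 3, 7, 9, 11, 13, 17, 18, 21, 22, 27, 29]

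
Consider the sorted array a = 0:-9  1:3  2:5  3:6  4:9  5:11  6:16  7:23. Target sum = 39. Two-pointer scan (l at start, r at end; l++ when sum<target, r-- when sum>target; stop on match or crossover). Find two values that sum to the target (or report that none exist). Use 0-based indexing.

(16, 23)

l=0 r=7: -9+23=14 <39, l++
l=1 r=7: 3+23=26 <39, l++
l=2 r=7: 5+23=28 <39, l++
l=3 r=7: 6+23=29 <39, l++
l=4 r=7: 9+23=32 <39, l++
l=5 r=7: 11+23=34 <39, l++
l=6 r=7: 16+23=39, found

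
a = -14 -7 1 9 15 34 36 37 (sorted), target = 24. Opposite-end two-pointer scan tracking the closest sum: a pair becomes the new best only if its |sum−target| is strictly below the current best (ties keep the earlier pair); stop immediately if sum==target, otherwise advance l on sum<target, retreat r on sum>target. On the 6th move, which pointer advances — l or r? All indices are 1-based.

l

l=1 r=8: -14+37=23 d=1 *, l++
l=2 r=8: -7+37=30 d=6, r--
l=2 r=7: -7+36=29 d=5, r--
l=2 r=6: -7+34=27 d=3, r--
l=2 r=5: -7+15=8 d=16, l++
l=3 r=5: 1+15=16 d=8, l++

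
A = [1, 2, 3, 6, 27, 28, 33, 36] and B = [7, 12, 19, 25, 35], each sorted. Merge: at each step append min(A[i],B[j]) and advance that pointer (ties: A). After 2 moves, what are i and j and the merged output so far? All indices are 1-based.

[i=1,j=1] A[i]=1<=B[j]=7 take 1 → i++
[i=2,j=1] A[i]=2<=B[j]=7 take 2 → i++

i=3, j=1, merged so far=[1, 2]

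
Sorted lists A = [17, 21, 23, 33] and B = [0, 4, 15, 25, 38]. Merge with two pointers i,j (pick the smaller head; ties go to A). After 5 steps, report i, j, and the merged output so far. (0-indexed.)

i=2, j=3, merged so far=[0, 4, 15, 17, 21]

[i=0,j=0] A[i]=17>B[j]=0 take 0 → j++
[i=0,j=1] A[i]=17>B[j]=4 take 4 → j++
[i=0,j=2] A[i]=17>B[j]=15 take 15 → j++
[i=0,j=3] A[i]=17<=B[j]=25 take 17 → i++
[i=1,j=3] A[i]=21<=B[j]=25 take 21 → i++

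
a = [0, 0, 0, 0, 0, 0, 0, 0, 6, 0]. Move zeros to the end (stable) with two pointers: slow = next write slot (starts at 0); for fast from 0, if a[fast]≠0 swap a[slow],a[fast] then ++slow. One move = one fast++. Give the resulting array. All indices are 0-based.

[6, 0, 0, 0, 0, 0, 0, 0, 0, 0]

(s=0,f=0) a[fast]=0 → fast++
(s=0,f=1) a[fast]=0 → fast++
(s=0,f=2) a[fast]=0 → fast++
(s=0,f=3) a[fast]=0 → fast++
(s=0,f=4) a[fast]=0 → fast++
(s=0,f=5) a[fast]=0 → fast++
(s=0,f=6) a[fast]=0 → fast++
(s=0,f=7) a[fast]=0 → fast++
(s=0,f=8) a[fast]=6≠0 swap→a[0]=6 → slow++,fast++
(s=1,f=9) a[fast]=0 → fast++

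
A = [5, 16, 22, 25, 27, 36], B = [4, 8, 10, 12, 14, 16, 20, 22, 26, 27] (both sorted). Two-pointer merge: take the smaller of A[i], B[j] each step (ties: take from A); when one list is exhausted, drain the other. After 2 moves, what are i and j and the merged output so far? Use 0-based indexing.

i=1, j=1, merged so far=[4, 5]

i=0 j=0: A[i]=5>B[j]=4 take 4, j++
i=0 j=1: A[i]=5<=B[j]=8 take 5, i++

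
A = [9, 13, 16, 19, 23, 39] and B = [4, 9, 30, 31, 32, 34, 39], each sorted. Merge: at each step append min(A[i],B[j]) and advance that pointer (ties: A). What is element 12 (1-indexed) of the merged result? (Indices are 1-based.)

[i=1,j=1] A[i]=9>B[j]=4 take 4 → j++
[i=1,j=2] A[i]=9<=B[j]=9 take 9 → i++
[i=2,j=2] A[i]=13>B[j]=9 take 9 → j++
[i=2,j=3] A[i]=13<=B[j]=30 take 13 → i++
[i=3,j=3] A[i]=16<=B[j]=30 take 16 → i++
[i=4,j=3] A[i]=19<=B[j]=30 take 19 → i++
[i=5,j=3] A[i]=23<=B[j]=30 take 23 → i++
[i=6,j=3] A[i]=39>B[j]=30 take 30 → j++
[i=6,j=4] A[i]=39>B[j]=31 take 31 → j++
[i=6,j=5] A[i]=39>B[j]=32 take 32 → j++
[i=6,j=6] A[i]=39>B[j]=34 take 34 → j++
[i=6,j=7] A[i]=39<=B[j]=39 take 39 → i++
[i=7,j=7] A done, take B[j]=39 → j++

merged[12] = 39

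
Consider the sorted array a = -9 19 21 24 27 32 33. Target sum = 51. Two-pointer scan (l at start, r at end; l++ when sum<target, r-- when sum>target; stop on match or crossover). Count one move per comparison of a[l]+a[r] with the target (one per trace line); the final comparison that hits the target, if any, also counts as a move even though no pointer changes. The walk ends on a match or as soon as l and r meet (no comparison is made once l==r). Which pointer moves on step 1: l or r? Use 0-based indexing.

l=0 r=6: -9+33=24 <51, l++

l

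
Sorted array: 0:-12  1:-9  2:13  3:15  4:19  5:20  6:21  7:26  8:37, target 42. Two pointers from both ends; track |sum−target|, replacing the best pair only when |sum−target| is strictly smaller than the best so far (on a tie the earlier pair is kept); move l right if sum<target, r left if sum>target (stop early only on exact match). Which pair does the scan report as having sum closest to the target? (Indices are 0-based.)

[0,8] -12+37=25 d=17 * → l++
[1,8] -9+37=28 d=14 * → l++
[2,8] 13+37=50 d=8 * → r--
[2,7] 13+26=39 d=3 * → l++
[3,7] 15+26=41 d=1 * → l++
[4,7] 19+26=45 d=3 → r--
[4,6] 19+21=40 d=2 → l++
[5,6] 20+21=41 d=1 → l++

pair (15, 26) with sum 41 (|Δ|=1)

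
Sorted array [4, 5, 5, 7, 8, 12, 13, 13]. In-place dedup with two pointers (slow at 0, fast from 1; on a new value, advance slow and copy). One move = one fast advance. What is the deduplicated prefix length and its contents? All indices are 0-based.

slow=0 fast=1: a[fast]=5≠a[slow]=4 write a[1]=5, slow++,fast++
slow=1 fast=2: a[fast]=5=a[slow] dup, fast++
slow=1 fast=3: a[fast]=7≠a[slow]=5 write a[2]=7, slow++,fast++
slow=2 fast=4: a[fast]=8≠a[slow]=7 write a[3]=8, slow++,fast++
slow=3 fast=5: a[fast]=12≠a[slow]=8 write a[4]=12, slow++,fast++
slow=4 fast=6: a[fast]=13≠a[slow]=12 write a[5]=13, slow++,fast++
slow=5 fast=7: a[fast]=13=a[slow] dup, fast++

length 6; prefix = [4, 5, 7, 8, 12, 13]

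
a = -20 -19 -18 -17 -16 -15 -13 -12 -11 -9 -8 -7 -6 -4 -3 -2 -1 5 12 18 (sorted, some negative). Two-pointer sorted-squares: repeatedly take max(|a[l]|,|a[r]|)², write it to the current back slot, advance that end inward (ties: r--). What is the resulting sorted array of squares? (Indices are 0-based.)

[1, 4, 9, 16, 25, 36, 49, 64, 81, 121, 144, 144, 169, 225, 256, 289, 324, 324, 361, 400]

[0,19] |-20|>|18| out[19]=400 → l++
[1,19] |-19|>|18| out[18]=361 → l++
[2,19] |-18|<=|18| out[17]=324 → r--
[2,18] |-18|>|12| out[16]=324 → l++
[3,18] |-17|>|12| out[15]=289 → l++
[4,18] |-16|>|12| out[14]=256 → l++
[5,18] |-15|>|12| out[13]=225 → l++
[6,18] |-13|>|12| out[12]=169 → l++
[7,18] |-12|<=|12| out[11]=144 → r--
[7,17] |-12|>|5| out[10]=144 → l++
[8,17] |-11|>|5| out[9]=121 → l++
[9,17] |-9|>|5| out[8]=81 → l++
[10,17] |-8|>|5| out[7]=64 → l++
[11,17] |-7|>|5| out[6]=49 → l++
[12,17] |-6|>|5| out[5]=36 → l++
[13,17] |-4|<=|5| out[4]=25 → r--
[13,16] |-4|>|-1| out[3]=16 → l++
[14,16] |-3|>|-1| out[2]=9 → l++
[15,16] |-2|>|-1| out[1]=4 → l++
[16,16] |-1|<=|-1| out[0]=1 → r--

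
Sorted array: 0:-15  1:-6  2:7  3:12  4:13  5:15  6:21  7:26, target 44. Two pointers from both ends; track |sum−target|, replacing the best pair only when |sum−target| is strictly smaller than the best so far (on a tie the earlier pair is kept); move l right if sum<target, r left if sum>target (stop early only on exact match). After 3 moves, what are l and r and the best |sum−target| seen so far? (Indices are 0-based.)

l=0 r=7: -15+26=11 d=33 *, l++
l=1 r=7: -6+26=20 d=24 *, l++
l=2 r=7: 7+26=33 d=11 *, l++

l=3, r=7, best |Δ|=11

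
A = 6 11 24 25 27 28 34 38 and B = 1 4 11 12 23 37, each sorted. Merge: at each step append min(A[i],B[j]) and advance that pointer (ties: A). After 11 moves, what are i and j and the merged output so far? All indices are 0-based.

i=6, j=5, merged so far=[1, 4, 6, 11, 11, 12, 23, 24, 25, 27, 28]

i=0 j=0: A[i]=6>B[j]=1 take 1, j++
i=0 j=1: A[i]=6>B[j]=4 take 4, j++
i=0 j=2: A[i]=6<=B[j]=11 take 6, i++
i=1 j=2: A[i]=11<=B[j]=11 take 11, i++
i=2 j=2: A[i]=24>B[j]=11 take 11, j++
i=2 j=3: A[i]=24>B[j]=12 take 12, j++
i=2 j=4: A[i]=24>B[j]=23 take 23, j++
i=2 j=5: A[i]=24<=B[j]=37 take 24, i++
i=3 j=5: A[i]=25<=B[j]=37 take 25, i++
i=4 j=5: A[i]=27<=B[j]=37 take 27, i++
i=5 j=5: A[i]=28<=B[j]=37 take 28, i++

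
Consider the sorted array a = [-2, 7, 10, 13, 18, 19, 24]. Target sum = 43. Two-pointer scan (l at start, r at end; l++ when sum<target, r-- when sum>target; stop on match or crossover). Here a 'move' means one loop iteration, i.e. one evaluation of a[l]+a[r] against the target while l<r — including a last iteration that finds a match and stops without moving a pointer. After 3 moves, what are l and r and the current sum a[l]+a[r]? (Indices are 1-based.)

[1,7] -2+24=22 <43 → l++
[2,7] 7+24=31 <43 → l++
[3,7] 10+24=34 <43 → l++

l=4, r=7, sum=37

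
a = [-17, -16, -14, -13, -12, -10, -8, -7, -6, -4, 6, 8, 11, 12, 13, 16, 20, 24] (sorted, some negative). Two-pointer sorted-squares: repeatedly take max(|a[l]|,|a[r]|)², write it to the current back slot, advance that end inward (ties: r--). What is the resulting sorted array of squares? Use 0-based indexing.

l=0 r=17: |-17|<=|24| out[17]=576, r--
l=0 r=16: |-17|<=|20| out[16]=400, r--
l=0 r=15: |-17|>|16| out[15]=289, l++
l=1 r=15: |-16|<=|16| out[14]=256, r--
l=1 r=14: |-16|>|13| out[13]=256, l++
l=2 r=14: |-14|>|13| out[12]=196, l++
l=3 r=14: |-13|<=|13| out[11]=169, r--
l=3 r=13: |-13|>|12| out[10]=169, l++
l=4 r=13: |-12|<=|12| out[9]=144, r--
l=4 r=12: |-12|>|11| out[8]=144, l++
l=5 r=12: |-10|<=|11| out[7]=121, r--
l=5 r=11: |-10|>|8| out[6]=100, l++
l=6 r=11: |-8|<=|8| out[5]=64, r--
l=6 r=10: |-8|>|6| out[4]=64, l++
l=7 r=10: |-7|>|6| out[3]=49, l++
l=8 r=10: |-6|<=|6| out[2]=36, r--
l=8 r=9: |-6|>|-4| out[1]=36, l++
l=9 r=9: |-4|<=|-4| out[0]=16, r--

[16, 36, 36, 49, 64, 64, 100, 121, 144, 144, 169, 169, 196, 256, 256, 289, 400, 576]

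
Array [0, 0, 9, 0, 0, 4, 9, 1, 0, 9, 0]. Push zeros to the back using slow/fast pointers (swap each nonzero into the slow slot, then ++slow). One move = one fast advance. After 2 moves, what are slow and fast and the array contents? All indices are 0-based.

(s=0,f=0) a[fast]=0 → fast++
(s=0,f=1) a[fast]=0 → fast++

slow=0, fast=2, a=[0, 0, 9, 0, 0, 4, 9, 1, 0, 9, 0]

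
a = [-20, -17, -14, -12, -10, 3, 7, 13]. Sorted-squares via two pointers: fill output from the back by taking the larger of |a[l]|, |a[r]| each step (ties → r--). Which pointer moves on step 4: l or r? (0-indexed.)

l=0 r=7: |-20|>|13| out[7]=400, l++
l=1 r=7: |-17|>|13| out[6]=289, l++
l=2 r=7: |-14|>|13| out[5]=196, l++
l=3 r=7: |-12|<=|13| out[4]=169, r--

r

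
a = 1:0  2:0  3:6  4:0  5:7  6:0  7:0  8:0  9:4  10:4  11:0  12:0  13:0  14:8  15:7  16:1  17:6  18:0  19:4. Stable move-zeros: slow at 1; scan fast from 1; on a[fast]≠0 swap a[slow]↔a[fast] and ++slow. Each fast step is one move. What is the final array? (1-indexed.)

(s=1,f=1) a[fast]=0 → fast++
(s=1,f=2) a[fast]=0 → fast++
(s=1,f=3) a[fast]=6≠0 swap→a[1]=6 → slow++,fast++
(s=2,f=4) a[fast]=0 → fast++
(s=2,f=5) a[fast]=7≠0 swap→a[2]=7 → slow++,fast++
(s=3,f=6) a[fast]=0 → fast++
(s=3,f=7) a[fast]=0 → fast++
(s=3,f=8) a[fast]=0 → fast++
(s=3,f=9) a[fast]=4≠0 swap→a[3]=4 → slow++,fast++
(s=4,f=10) a[fast]=4≠0 swap→a[4]=4 → slow++,fast++
(s=5,f=11) a[fast]=0 → fast++
(s=5,f=12) a[fast]=0 → fast++
(s=5,f=13) a[fast]=0 → fast++
(s=5,f=14) a[fast]=8≠0 swap→a[5]=8 → slow++,fast++
(s=6,f=15) a[fast]=7≠0 swap→a[6]=7 → slow++,fast++
(s=7,f=16) a[fast]=1≠0 swap→a[7]=1 → slow++,fast++
(s=8,f=17) a[fast]=6≠0 swap→a[8]=6 → slow++,fast++
(s=9,f=18) a[fast]=0 → fast++
(s=9,f=19) a[fast]=4≠0 swap→a[9]=4 → slow++,fast++

[6, 7, 4, 4, 8, 7, 1, 6, 4, 0, 0, 0, 0, 0, 0, 0, 0, 0, 0]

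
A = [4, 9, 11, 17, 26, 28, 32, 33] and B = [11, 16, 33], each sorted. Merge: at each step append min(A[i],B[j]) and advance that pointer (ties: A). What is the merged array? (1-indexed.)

i=1 j=1: A[i]=4<=B[j]=11 take 4, i++
i=2 j=1: A[i]=9<=B[j]=11 take 9, i++
i=3 j=1: A[i]=11<=B[j]=11 take 11, i++
i=4 j=1: A[i]=17>B[j]=11 take 11, j++
i=4 j=2: A[i]=17>B[j]=16 take 16, j++
i=4 j=3: A[i]=17<=B[j]=33 take 17, i++
i=5 j=3: A[i]=26<=B[j]=33 take 26, i++
i=6 j=3: A[i]=28<=B[j]=33 take 28, i++
i=7 j=3: A[i]=32<=B[j]=33 take 32, i++
i=8 j=3: A[i]=33<=B[j]=33 take 33, i++
i=9 j=3: A done, take B[j]=33, j++

[4, 9, 11, 11, 16, 17, 26, 28, 32, 33, 33]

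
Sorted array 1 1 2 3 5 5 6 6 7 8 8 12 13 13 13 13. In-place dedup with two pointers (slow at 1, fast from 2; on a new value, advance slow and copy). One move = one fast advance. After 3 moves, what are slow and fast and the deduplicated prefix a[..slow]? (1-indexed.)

slow=3, fast=5, prefix=[1, 2, 3]

(s=1,f=2) a[fast]=1=a[slow] dup → fast++
(s=1,f=3) a[fast]=2≠a[slow]=1 write a[2]=2 → slow++,fast++
(s=2,f=4) a[fast]=3≠a[slow]=2 write a[3]=3 → slow++,fast++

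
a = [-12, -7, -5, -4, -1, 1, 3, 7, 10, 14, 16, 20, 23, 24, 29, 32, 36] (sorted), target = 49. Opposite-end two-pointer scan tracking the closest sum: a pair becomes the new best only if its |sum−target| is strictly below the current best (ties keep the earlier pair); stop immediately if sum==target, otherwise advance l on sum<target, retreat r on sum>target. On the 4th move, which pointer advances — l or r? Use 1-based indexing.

l

l=1 r=17: -12+36=24 d=25 *, l++
l=2 r=17: -7+36=29 d=20 *, l++
l=3 r=17: -5+36=31 d=18 *, l++
l=4 r=17: -4+36=32 d=17 *, l++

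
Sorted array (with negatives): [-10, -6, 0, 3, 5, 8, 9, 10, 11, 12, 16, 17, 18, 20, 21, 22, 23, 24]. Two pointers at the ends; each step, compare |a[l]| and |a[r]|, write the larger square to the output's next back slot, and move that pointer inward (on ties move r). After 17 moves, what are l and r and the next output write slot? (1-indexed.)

l=1 r=18: |-10|<=|24| out[18]=576, r--
l=1 r=17: |-10|<=|23| out[17]=529, r--
l=1 r=16: |-10|<=|22| out[16]=484, r--
l=1 r=15: |-10|<=|21| out[15]=441, r--
l=1 r=14: |-10|<=|20| out[14]=400, r--
l=1 r=13: |-10|<=|18| out[13]=324, r--
l=1 r=12: |-10|<=|17| out[12]=289, r--
l=1 r=11: |-10|<=|16| out[11]=256, r--
l=1 r=10: |-10|<=|12| out[10]=144, r--
l=1 r=9: |-10|<=|11| out[9]=121, r--
l=1 r=8: |-10|<=|10| out[8]=100, r--
l=1 r=7: |-10|>|9| out[7]=100, l++
l=2 r=7: |-6|<=|9| out[6]=81, r--
l=2 r=6: |-6|<=|8| out[5]=64, r--
l=2 r=5: |-6|>|5| out[4]=36, l++
l=3 r=5: |0|<=|5| out[3]=25, r--
l=3 r=4: |0|<=|3| out[2]=9, r--

l=3, r=3, next write slot=1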